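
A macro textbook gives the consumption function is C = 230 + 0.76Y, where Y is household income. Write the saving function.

S = Y − C = Y − (230 + 0.76Y) = -230 + (1 − 0.76)Y

S = -230 + 0.24Y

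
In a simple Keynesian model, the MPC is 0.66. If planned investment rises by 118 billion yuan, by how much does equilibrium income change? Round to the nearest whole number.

The multiplier is 1/(1 − MPC) = 1/0.34.
ΔY = 118/0.34 = 347.06 ≈ 347

ΔY ≈ 347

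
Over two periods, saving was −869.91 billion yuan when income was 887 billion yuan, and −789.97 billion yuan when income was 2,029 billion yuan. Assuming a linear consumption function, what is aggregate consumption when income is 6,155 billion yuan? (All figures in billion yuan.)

C = 6656.15

MPS = ΔS/ΔY = (-789.97 − (-869.91))/(2029 − 887) = 79.94/1142 = 0.07
MPC = 1 − MPS = 0.93
Autonomous saving = -869.91 − 0.07(887) = -932, so a = 932
C = 932 + 0.93(6155) = 932 + 5724.15 = 6656.15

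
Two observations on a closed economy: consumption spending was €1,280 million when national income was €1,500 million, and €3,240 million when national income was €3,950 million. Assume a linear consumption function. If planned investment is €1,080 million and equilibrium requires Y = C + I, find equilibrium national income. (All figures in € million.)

Y = 5800

MPC = (3240 − 1280)/(3950 − 1500) = 1960/2450 = 0.8
a = 1280 − 0.8(1500) = 80
Equilibrium: Y = 80 + 0.8Y + 1080
0.2Y = 1160, so Y = 1160/0.2 = 5800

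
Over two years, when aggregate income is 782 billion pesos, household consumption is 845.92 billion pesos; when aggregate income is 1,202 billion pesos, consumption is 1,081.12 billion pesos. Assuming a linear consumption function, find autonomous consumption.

a = 408

MPC = ΔC/ΔY = (1081.12 − 845.92)/(1202 − 782) = 235.2/420 = 0.56
a = C − MPC·Y = 845.92 − 0.56(782) = 845.92 − 437.92 = 408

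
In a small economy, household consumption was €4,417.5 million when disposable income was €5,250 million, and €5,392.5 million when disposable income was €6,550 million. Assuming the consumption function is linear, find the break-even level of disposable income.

Y = 1920

MPC = (5392.5 − 4417.5)/(6550 − 5250) = 975/1300 = 0.75
a = 4417.5 − 0.75(5250) = 4417.5 − 3937.5 = 480
Break-even: Y = a/(1−MPC) = 480/0.25 = 1920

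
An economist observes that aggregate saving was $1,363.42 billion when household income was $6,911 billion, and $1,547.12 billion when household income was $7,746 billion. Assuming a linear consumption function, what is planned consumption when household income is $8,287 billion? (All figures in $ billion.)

C = 6620.86

MPS = ΔS/ΔY = (1547.12 − 1363.42)/(7746 − 6911) = 183.7/835 = 0.22
MPC = 1 − MPS = 0.78
Autonomous saving = 1363.42 − 0.22(6911) = -157, so a = 157
C = 157 + 0.78(8287) = 157 + 6463.86 = 6620.86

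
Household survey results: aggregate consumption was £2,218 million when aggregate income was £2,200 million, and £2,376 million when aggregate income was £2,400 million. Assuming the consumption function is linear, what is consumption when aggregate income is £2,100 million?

C = 2139

MPC = (2376 − 2218)/(2400 − 2200) = 158/200 = 0.79
a = 2218 − 0.79(2200) = 2218 − 1738 = 480
C = 480 + 0.79(2100) = 480 + 1659 = 2139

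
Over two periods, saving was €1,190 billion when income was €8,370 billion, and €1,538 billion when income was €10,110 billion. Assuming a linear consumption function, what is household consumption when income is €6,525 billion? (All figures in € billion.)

C = 5704

MPS = ΔS/ΔY = (1538 − 1190)/(10110 − 8370) = 348/1740 = 0.2
MPC = 1 − MPS = 0.8
Autonomous saving = 1190 − 0.2(8370) = -484, so a = 484
C = 484 + 0.8(6525) = 484 + 5220 = 5704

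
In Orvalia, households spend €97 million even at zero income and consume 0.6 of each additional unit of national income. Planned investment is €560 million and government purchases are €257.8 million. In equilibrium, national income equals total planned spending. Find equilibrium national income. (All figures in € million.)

Y = C + I + G = 97 + 0.6Y + 560 + 257.8
Y − 0.6Y = 914.8
0.4Y = 914.8, so Y = 914.8/0.4 = 2287

Y = 2287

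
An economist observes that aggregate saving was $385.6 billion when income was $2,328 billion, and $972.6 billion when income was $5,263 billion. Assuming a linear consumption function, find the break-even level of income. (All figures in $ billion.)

MPS = ΔS/ΔY = (972.6 − 385.6)/(5263 − 2328) = 587/2935 = 0.2
MPC = 1 − MPS = 0.8
From S(2328) = 385.6: −a + 0.2(2328) = 385.6, so a = 465.6 − 385.6 = 80
Break-even (S = 0): Y = a/MPS = 80/0.2 = 400

Y = 400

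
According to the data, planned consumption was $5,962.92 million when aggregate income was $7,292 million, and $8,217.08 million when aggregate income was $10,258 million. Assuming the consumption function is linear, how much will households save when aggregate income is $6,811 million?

S = 1213.64

MPC = (8217.08 − 5962.92)/(10258 − 7292) = 2254.16/2966 = 0.76
a = 5962.92 − 0.76(7292) = 5962.92 − 5541.92 = 421
C = 421 + 0.76(6811) = 5597.36
S = 6811 − 5597.36 = 1213.64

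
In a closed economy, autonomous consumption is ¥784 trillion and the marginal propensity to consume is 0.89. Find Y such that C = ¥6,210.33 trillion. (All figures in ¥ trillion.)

Y = 6097

784 + 0.89Y = 6210.33
0.89Y = 5426.33, so Y = 5426.33/0.89 = 6097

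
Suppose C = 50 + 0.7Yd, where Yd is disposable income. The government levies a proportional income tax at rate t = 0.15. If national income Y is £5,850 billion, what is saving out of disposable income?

Yd = (1 − 0.15)(5850) = 0.85(5850) = 4972.5
C = 50 + 0.7(4972.5) = 50 + 3480.75 = 3530.75
S = Yd − C = 4972.5 − 3530.75 = 1441.75

S = 1441.75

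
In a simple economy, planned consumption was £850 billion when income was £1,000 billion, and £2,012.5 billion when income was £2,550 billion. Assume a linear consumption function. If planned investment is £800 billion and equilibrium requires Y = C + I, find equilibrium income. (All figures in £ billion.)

Y = 3600

MPC = (2012.5 − 850)/(2550 − 1000) = 1162.5/1550 = 0.75
a = 850 − 0.75(1000) = 100
Equilibrium: Y = 100 + 0.75Y + 800
0.25Y = 900, so Y = 900/0.25 = 3600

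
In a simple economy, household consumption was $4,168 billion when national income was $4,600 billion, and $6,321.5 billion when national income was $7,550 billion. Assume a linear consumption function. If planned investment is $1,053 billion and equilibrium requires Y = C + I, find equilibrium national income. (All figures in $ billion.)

Y = 6900

MPC = (6321.5 − 4168)/(7550 − 4600) = 2153.5/2950 = 0.73
a = 4168 − 0.73(4600) = 810
Equilibrium: Y = 810 + 0.73Y + 1053
0.27Y = 1863, so Y = 1863/0.27 = 6900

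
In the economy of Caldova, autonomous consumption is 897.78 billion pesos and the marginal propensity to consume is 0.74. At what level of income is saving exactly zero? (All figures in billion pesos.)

At break-even, C = Y: 897.78 + 0.74Y = Y
0.26Y = 897.78, so Y = 897.78/0.26 = 3453

Y = 3453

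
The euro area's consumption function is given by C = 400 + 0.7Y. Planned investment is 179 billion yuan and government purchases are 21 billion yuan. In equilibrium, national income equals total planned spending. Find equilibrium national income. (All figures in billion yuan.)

Y = C + I + G = 400 + 0.7Y + 179 + 21
Y − 0.7Y = 600
0.3Y = 600, so Y = 600/0.3 = 2000

Y = 2000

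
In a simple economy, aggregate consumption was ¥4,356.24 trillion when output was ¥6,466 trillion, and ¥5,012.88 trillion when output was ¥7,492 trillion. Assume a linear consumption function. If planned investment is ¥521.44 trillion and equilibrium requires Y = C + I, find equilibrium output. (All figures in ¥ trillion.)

MPC = (5012.88 − 4356.24)/(7492 − 6466) = 656.64/1026 = 0.64
a = 4356.24 − 0.64(6466) = 218
Equilibrium: Y = 218 + 0.64Y + 521.44
0.36Y = 739.44, so Y = 739.44/0.36 = 2054

Y = 2054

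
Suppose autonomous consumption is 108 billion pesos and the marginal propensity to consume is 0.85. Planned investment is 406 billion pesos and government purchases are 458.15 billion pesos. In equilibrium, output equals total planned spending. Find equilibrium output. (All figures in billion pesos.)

Y = 6481

Y = C + I + G = 108 + 0.85Y + 406 + 458.15
Y − 0.85Y = 972.15
0.15Y = 972.15, so Y = 972.15/0.15 = 6481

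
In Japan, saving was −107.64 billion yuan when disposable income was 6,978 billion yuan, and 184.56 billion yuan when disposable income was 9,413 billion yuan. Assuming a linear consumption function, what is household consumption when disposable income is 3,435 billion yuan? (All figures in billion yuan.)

C = 3967.8

MPS = ΔS/ΔY = (184.56 − (-107.64))/(9413 − 6978) = 292.2/2435 = 0.12
MPC = 1 − MPS = 0.88
Autonomous saving = -107.64 − 0.12(6978) = -945, so a = 945
C = 945 + 0.88(3435) = 945 + 3022.8 = 3967.8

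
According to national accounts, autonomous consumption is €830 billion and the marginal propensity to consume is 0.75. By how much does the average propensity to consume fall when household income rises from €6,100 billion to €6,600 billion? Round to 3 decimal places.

At Y = 6100: C = 830 + 0.75(6100) = 5405, APC = 5405/6100 = 0.8861
At Y = 6600: C = 5780, APC = 5780/6600 = 0.8758
Fall in APC = 0.8861 − 0.8758 = 0.0103 ≈ 0.010

ΔAPC = 0.010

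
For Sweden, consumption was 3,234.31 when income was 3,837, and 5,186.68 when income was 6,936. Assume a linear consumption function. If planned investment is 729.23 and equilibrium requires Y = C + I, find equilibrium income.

Y = 4179

MPC = (5186.68 − 3234.31)/(6936 − 3837) = 1952.37/3099 = 0.63
a = 3234.31 − 0.63(3837) = 817
Equilibrium: Y = 817 + 0.63Y + 729.23
0.37Y = 1546.23, so Y = 1546.23/0.37 = 4179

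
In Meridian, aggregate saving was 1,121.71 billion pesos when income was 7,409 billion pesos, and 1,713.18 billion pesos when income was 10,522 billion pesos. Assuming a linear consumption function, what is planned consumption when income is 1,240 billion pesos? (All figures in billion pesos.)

C = 1290.4

MPS = ΔS/ΔY = (1713.18 − 1121.71)/(10522 − 7409) = 591.47/3113 = 0.19
MPC = 1 − MPS = 0.81
Autonomous saving = 1121.71 − 0.19(7409) = -286, so a = 286
C = 286 + 0.81(1240) = 286 + 1004.4 = 1290.4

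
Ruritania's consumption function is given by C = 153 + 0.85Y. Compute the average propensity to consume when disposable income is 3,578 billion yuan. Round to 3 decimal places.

C = 153 + 0.85(3578) = 3194.3
APC = C/Y = 3194.3/3578 = 0.893

APC = 0.893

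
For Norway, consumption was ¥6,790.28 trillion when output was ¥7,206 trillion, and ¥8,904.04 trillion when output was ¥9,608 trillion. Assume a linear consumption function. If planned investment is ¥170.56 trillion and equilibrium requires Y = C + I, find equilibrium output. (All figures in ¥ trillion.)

Y = 5163

MPC = (8904.04 − 6790.28)/(9608 − 7206) = 2113.76/2402 = 0.88
a = 6790.28 − 0.88(7206) = 449
Equilibrium: Y = 449 + 0.88Y + 170.56
0.12Y = 619.56, so Y = 619.56/0.12 = 5163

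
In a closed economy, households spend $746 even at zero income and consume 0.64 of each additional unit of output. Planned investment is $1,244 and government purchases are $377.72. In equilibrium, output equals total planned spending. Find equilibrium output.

Y = C + I + G = 746 + 0.64Y + 1244 + 377.72
Y − 0.64Y = 2367.72
0.36Y = 2367.72, so Y = 2367.72/0.36 = 6577

Y = 6577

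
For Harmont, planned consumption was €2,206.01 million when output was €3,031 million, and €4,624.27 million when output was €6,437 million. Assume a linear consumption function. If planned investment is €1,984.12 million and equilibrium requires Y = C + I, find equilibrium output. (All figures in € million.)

Y = 7028

MPC = (4624.27 − 2206.01)/(6437 − 3031) = 2418.26/3406 = 0.71
a = 2206.01 − 0.71(3031) = 54
Equilibrium: Y = 54 + 0.71Y + 1984.12
0.29Y = 2038.12, so Y = 2038.12/0.29 = 7028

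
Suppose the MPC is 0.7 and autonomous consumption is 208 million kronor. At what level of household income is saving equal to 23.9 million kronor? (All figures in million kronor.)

Y = 773

S = Y − C = -208 + 0.3Y
-208 + 0.3Y = 23.9, so 0.3Y = 231.9 and Y = 773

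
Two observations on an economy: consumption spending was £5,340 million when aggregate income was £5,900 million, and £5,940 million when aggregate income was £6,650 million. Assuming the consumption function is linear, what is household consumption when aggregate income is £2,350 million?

C = 2500

MPC = (5940 − 5340)/(6650 − 5900) = 600/750 = 0.8
a = 5340 − 0.8(5900) = 5340 − 4720 = 620
C = 620 + 0.8(2350) = 620 + 1880 = 2500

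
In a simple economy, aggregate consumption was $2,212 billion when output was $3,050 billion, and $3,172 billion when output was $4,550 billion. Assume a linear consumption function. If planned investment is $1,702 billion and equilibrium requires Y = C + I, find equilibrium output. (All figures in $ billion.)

Y = 5450

MPC = (3172 − 2212)/(4550 − 3050) = 960/1500 = 0.64
a = 2212 − 0.64(3050) = 260
Equilibrium: Y = 260 + 0.64Y + 1702
0.36Y = 1962, so Y = 1962/0.36 = 5450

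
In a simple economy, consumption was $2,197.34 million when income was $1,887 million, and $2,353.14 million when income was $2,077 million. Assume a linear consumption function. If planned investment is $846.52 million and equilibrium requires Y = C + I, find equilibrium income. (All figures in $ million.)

Y = 8314

MPC = (2353.14 − 2197.34)/(2077 − 1887) = 155.8/190 = 0.82
a = 2197.34 − 0.82(1887) = 650
Equilibrium: Y = 650 + 0.82Y + 846.52
0.18Y = 1496.52, so Y = 1496.52/0.18 = 8314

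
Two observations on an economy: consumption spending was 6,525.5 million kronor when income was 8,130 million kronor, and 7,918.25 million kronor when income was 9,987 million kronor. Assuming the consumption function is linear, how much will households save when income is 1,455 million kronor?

S = -64.25

MPC = (7918.25 − 6525.5)/(9987 − 8130) = 1392.75/1857 = 0.75
a = 6525.5 − 0.75(8130) = 6525.5 − 6097.5 = 428
C = 428 + 0.75(1455) = 1519.25
S = 1455 − 1519.25 = -64.25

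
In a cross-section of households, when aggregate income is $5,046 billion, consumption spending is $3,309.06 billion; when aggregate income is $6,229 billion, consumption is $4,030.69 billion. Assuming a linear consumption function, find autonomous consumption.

a = 231

MPC = ΔC/ΔY = (4030.69 − 3309.06)/(6229 − 5046) = 721.63/1183 = 0.61
a = C − MPC·Y = 3309.06 − 0.61(5046) = 3309.06 − 3078.06 = 231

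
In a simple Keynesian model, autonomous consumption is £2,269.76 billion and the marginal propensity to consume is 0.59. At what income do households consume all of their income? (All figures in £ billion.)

At break-even, C = Y: 2269.76 + 0.59Y = Y
0.41Y = 2269.76, so Y = 2269.76/0.41 = 5536

Y = 5536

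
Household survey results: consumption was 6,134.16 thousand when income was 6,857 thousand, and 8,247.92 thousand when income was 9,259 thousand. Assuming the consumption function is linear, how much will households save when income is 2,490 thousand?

S = 198.8

MPC = (8247.92 − 6134.16)/(9259 − 6857) = 2113.76/2402 = 0.88
a = 6134.16 − 0.88(6857) = 6134.16 − 6034.16 = 100
C = 100 + 0.88(2490) = 2291.2
S = 2490 − 2291.2 = 198.8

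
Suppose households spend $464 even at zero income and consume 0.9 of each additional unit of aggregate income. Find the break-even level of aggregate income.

Y = 4640

At break-even, C = Y: 464 + 0.9Y = Y
0.1Y = 464, so Y = 464/0.1 = 4640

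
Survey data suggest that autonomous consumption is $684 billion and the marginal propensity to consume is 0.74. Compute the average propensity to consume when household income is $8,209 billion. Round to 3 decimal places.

C = 684 + 0.74(8209) = 6758.66
APC = C/Y = 6758.66/8209 = 0.823

APC = 0.823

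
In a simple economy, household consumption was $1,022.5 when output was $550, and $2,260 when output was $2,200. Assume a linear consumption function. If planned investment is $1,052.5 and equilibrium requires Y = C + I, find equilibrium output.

Y = 6650

MPC = (2260 − 1022.5)/(2200 − 550) = 1237.5/1650 = 0.75
a = 1022.5 − 0.75(550) = 610
Equilibrium: Y = 610 + 0.75Y + 1052.5
0.25Y = 1662.5, so Y = 1662.5/0.25 = 6650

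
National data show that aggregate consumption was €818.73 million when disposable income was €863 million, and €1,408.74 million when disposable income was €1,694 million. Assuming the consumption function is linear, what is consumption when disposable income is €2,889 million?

MPC = (1408.74 − 818.73)/(1694 − 863) = 590.01/831 = 0.71
a = 818.73 − 0.71(863) = 818.73 − 612.73 = 206
C = 206 + 0.71(2889) = 206 + 2051.19 = 2257.19

C = 2257.19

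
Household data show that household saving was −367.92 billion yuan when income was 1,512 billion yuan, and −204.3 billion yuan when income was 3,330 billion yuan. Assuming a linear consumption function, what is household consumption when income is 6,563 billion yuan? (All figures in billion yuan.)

C = 6476.33

MPS = ΔS/ΔY = (-204.3 − (-367.92))/(3330 − 1512) = 163.62/1818 = 0.09
MPC = 1 − MPS = 0.91
Autonomous saving = -367.92 − 0.09(1512) = -504, so a = 504
C = 504 + 0.91(6563) = 504 + 5972.33 = 6476.33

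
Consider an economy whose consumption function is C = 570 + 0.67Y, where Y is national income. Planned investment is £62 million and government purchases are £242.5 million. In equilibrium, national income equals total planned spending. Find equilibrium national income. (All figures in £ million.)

Y = C + I + G = 570 + 0.67Y + 62 + 242.5
Y − 0.67Y = 874.5
0.33Y = 874.5, so Y = 874.5/0.33 = 2650

Y = 2650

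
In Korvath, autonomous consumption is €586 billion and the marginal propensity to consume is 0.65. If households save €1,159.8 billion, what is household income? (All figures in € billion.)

Y = 4988

S = Y − C = -586 + 0.35Y
-586 + 0.35Y = 1159.8, so 0.35Y = 1745.8 and Y = 4988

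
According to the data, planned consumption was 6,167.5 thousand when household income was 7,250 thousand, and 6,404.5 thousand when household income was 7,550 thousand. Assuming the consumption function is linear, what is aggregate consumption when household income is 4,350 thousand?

C = 3876.5

MPC = (6404.5 − 6167.5)/(7550 − 7250) = 237/300 = 0.79
a = 6167.5 − 0.79(7250) = 6167.5 − 5727.5 = 440
C = 440 + 0.79(4350) = 440 + 3436.5 = 3876.5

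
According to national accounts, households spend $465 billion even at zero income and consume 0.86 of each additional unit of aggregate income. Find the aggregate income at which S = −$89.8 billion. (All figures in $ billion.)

S = Y − C = -465 + 0.14Y
-465 + 0.14Y = -89.8, so 0.14Y = 375.2 and Y = 2680

Y = 2680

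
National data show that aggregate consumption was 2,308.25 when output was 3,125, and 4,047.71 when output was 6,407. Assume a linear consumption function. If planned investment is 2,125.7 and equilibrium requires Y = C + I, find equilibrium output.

MPC = (4047.71 − 2308.25)/(6407 − 3125) = 1739.46/3282 = 0.53
a = 2308.25 − 0.53(3125) = 652
Equilibrium: Y = 652 + 0.53Y + 2125.7
0.47Y = 2777.7, so Y = 2777.7/0.47 = 5910

Y = 5910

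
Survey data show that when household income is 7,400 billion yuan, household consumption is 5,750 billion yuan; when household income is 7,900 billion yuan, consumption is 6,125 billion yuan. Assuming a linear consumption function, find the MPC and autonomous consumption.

MPC = 0.75; a = 200

MPC = ΔC/ΔY = (6125 − 5750)/(7900 − 7400) = 375/500 = 0.75
a = C − MPC·Y = 5750 − 0.75(7400) = 5750 − 5550 = 200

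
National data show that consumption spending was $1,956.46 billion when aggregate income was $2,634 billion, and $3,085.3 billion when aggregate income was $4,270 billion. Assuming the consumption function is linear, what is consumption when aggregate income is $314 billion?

C = 355.66

MPC = (3085.3 − 1956.46)/(4270 − 2634) = 1128.84/1636 = 0.69
a = 1956.46 − 0.69(2634) = 1956.46 − 1817.46 = 139
C = 139 + 0.69(314) = 139 + 216.66 = 355.66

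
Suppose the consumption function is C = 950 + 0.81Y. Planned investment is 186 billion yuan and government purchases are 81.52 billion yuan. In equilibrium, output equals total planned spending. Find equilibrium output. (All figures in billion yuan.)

Y = 6408

Y = C + I + G = 950 + 0.81Y + 186 + 81.52
Y − 0.81Y = 1217.52
0.19Y = 1217.52, so Y = 1217.52/0.19 = 6408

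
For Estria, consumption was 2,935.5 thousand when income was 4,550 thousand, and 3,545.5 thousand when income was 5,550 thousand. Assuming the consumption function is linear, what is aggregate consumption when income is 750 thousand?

C = 617.5

MPC = (3545.5 − 2935.5)/(5550 − 4550) = 610/1000 = 0.61
a = 2935.5 − 0.61(4550) = 2935.5 − 2775.5 = 160
C = 160 + 0.61(750) = 160 + 457.5 = 617.5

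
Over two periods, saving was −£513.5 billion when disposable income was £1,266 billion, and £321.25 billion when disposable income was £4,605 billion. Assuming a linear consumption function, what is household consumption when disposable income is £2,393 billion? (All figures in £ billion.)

C = 2624.75

MPS = ΔS/ΔY = (321.25 − (-513.5))/(4605 − 1266) = 834.75/3339 = 0.25
MPC = 1 − MPS = 0.75
Autonomous saving = -513.5 − 0.25(1266) = -830, so a = 830
C = 830 + 0.75(2393) = 830 + 1794.75 = 2624.75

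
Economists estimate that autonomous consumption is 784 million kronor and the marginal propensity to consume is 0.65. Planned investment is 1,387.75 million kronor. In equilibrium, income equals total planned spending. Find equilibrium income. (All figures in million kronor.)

Y = C + I = 784 + 0.65Y + 1387.75
Y − 0.65Y = 2171.75
0.35Y = 2171.75, so Y = 2171.75/0.35 = 6205

Y = 6205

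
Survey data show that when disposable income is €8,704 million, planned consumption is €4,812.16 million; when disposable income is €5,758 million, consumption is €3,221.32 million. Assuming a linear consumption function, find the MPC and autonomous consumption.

MPC = ΔC/ΔY = (4812.16 − 3221.32)/(8704 − 5758) = 1590.84/2946 = 0.54
a = C − MPC·Y = 3221.32 − 0.54(5758) = 3221.32 − 3109.32 = 112

MPC = 0.54; a = 112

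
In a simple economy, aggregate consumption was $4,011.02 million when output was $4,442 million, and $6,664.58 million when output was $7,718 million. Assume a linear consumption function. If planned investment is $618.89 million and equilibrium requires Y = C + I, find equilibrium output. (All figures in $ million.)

Y = 5431

MPC = (6664.58 − 4011.02)/(7718 − 4442) = 2653.56/3276 = 0.81
a = 4011.02 − 0.81(4442) = 413
Equilibrium: Y = 413 + 0.81Y + 618.89
0.19Y = 1031.89, so Y = 1031.89/0.19 = 5431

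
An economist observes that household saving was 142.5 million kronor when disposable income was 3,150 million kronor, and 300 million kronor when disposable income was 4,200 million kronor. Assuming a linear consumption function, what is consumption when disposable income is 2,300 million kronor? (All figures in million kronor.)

C = 2285

MPS = ΔS/ΔY = (300 − 142.5)/(4200 − 3150) = 157.5/1050 = 0.15
MPC = 1 − MPS = 0.85
Autonomous saving = 142.5 − 0.15(3150) = -330, so a = 330
C = 330 + 0.85(2300) = 330 + 1955 = 2285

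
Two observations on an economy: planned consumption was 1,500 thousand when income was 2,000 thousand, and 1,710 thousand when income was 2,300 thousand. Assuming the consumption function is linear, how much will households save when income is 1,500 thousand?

MPC = (1710 − 1500)/(2300 − 2000) = 210/300 = 0.7
a = 1500 − 0.7(2000) = 1500 − 1400 = 100
C = 100 + 0.7(1500) = 1150
S = 1500 − 1150 = 350

S = 350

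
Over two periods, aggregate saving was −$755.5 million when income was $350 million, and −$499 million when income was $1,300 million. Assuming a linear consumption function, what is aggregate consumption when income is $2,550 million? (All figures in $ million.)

C = 2711.5

MPS = ΔS/ΔY = (-499 − (-755.5))/(1300 − 350) = 256.5/950 = 0.27
MPC = 1 − MPS = 0.73
Autonomous saving = -755.5 − 0.27(350) = -850, so a = 850
C = 850 + 0.73(2550) = 850 + 1861.5 = 2711.5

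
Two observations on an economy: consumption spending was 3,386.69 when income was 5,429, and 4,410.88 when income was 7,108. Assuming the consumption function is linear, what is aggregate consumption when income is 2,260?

C = 1453.6

MPC = (4410.88 − 3386.69)/(7108 − 5429) = 1024.19/1679 = 0.61
a = 3386.69 − 0.61(5429) = 3386.69 − 3311.69 = 75
C = 75 + 0.61(2260) = 75 + 1378.6 = 1453.6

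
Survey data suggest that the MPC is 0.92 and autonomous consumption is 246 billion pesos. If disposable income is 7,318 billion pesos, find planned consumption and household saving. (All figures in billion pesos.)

C = 246 + 0.92(7318) = 246 + 6732.56 = 6978.56
S = Y − C = 7318 − 6978.56 = 339.44

C = 6978.56; S = 339.44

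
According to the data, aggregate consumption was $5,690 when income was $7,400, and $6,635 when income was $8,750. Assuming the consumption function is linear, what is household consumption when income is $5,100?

C = 4080

MPC = (6635 − 5690)/(8750 − 7400) = 945/1350 = 0.7
a = 5690 − 0.7(7400) = 5690 − 5180 = 510
C = 510 + 0.7(5100) = 510 + 3570 = 4080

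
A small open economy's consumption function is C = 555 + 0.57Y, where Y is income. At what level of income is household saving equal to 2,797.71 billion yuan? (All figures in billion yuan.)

Y = 7797

S = Y − C = -555 + 0.43Y
-555 + 0.43Y = 2797.71, so 0.43Y = 3352.71 and Y = 7797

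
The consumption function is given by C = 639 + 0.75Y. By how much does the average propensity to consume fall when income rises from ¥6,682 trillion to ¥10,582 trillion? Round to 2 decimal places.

At Y = 6682: C = 639 + 0.75(6682) = 5650.5, APC = 5650.5/6682 = 0.846
At Y = 10582: C = 8575.5, APC = 8575.5/10582 = 0.810
Fall in APC = 0.846 − 0.810 = 0.036 ≈ 0.04

ΔAPC = 0.04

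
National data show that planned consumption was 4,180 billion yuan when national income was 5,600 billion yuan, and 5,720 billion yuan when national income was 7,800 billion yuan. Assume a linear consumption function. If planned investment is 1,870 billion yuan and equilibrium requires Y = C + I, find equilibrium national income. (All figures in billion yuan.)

Y = 7100

MPC = (5720 − 4180)/(7800 − 5600) = 1540/2200 = 0.7
a = 4180 − 0.7(5600) = 260
Equilibrium: Y = 260 + 0.7Y + 1870
0.3Y = 2130, so Y = 2130/0.3 = 7100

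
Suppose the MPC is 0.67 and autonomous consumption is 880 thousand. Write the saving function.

S = -880 + 0.33Y

S = Y − C = Y − (880 + 0.67Y) = -880 + (1 − 0.67)Y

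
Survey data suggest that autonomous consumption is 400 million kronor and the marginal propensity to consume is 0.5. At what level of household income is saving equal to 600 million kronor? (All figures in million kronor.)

Y = 2000

S = Y − C = -400 + 0.5Y
-400 + 0.5Y = 600, so 0.5Y = 1000 and Y = 2000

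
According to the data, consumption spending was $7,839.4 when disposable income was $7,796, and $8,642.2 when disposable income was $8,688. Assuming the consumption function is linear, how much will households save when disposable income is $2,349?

MPC = (8642.2 − 7839.4)/(8688 − 7796) = 802.8/892 = 0.9
a = 7839.4 − 0.9(7796) = 7839.4 − 7016.4 = 823
C = 823 + 0.9(2349) = 2937.1
S = 2349 − 2937.1 = -588.1

S = -588.1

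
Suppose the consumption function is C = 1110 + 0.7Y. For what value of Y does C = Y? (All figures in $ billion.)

Y = 3700

At break-even, C = Y: 1110 + 0.7Y = Y
0.3Y = 1110, so Y = 1110/0.3 = 3700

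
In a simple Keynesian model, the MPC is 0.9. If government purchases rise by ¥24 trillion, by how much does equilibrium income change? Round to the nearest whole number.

ΔY ≈ 240

The multiplier is 1/(1 − MPC) = 1/0.1.
ΔY = 24/0.1 = 240.00 ≈ 240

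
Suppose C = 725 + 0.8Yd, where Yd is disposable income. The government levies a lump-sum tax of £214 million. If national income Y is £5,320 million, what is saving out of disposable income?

Yd = Y − T = 5320 − 214 = 5106
C = 725 + 0.8(5106) = 725 + 4084.8 = 4809.8
S = Yd − C = 5106 − 4809.8 = 296.2

S = 296.2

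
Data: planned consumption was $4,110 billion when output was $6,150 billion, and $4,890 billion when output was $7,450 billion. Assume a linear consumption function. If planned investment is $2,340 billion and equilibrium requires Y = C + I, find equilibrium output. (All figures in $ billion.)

Y = 6900

MPC = (4890 − 4110)/(7450 − 6150) = 780/1300 = 0.6
a = 4110 − 0.6(6150) = 420
Equilibrium: Y = 420 + 0.6Y + 2340
0.4Y = 2760, so Y = 2760/0.4 = 6900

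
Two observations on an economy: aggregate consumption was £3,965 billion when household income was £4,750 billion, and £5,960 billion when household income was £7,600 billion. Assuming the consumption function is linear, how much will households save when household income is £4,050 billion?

S = 575

MPC = (5960 − 3965)/(7600 − 4750) = 1995/2850 = 0.7
a = 3965 − 0.7(4750) = 3965 − 3325 = 640
C = 640 + 0.7(4050) = 3475
S = 4050 − 3475 = 575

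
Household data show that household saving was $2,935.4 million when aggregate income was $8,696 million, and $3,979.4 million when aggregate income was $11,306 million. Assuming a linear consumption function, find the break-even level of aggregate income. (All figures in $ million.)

Y = 1357.5

MPS = ΔS/ΔY = (3979.4 − 2935.4)/(11306 − 8696) = 1044/2610 = 0.4
MPC = 1 − MPS = 0.6
From S(8696) = 2935.4: −a + 0.4(8696) = 2935.4, so a = 3478.4 − 2935.4 = 543
Break-even (S = 0): Y = a/MPS = 543/0.4 = 1357.5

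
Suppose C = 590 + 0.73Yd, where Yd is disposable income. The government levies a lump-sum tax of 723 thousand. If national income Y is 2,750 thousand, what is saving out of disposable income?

Yd = Y − T = 2750 − 723 = 2027
C = 590 + 0.73(2027) = 590 + 1479.71 = 2069.71
S = Yd − C = 2027 − 2069.71 = -42.71

S = -42.71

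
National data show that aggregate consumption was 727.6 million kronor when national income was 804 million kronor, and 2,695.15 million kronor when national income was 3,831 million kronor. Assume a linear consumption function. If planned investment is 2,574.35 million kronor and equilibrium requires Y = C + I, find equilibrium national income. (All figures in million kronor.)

MPC = (2695.15 − 727.6)/(3831 − 804) = 1967.55/3027 = 0.65
a = 727.6 − 0.65(804) = 205
Equilibrium: Y = 205 + 0.65Y + 2574.35
0.35Y = 2779.35, so Y = 2779.35/0.35 = 7941

Y = 7941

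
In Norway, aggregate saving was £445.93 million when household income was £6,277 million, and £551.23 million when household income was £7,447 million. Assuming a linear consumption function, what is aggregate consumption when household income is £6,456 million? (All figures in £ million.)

C = 5993.96

MPS = ΔS/ΔY = (551.23 − 445.93)/(7447 − 6277) = 105.3/1170 = 0.09
MPC = 1 − MPS = 0.91
Autonomous saving = 445.93 − 0.09(6277) = -119, so a = 119
C = 119 + 0.91(6456) = 119 + 5874.96 = 5993.96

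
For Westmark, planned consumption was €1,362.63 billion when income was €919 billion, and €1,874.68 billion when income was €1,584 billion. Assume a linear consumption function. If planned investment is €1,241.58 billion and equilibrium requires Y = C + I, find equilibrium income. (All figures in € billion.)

MPC = (1874.68 − 1362.63)/(1584 − 919) = 512.05/665 = 0.77
a = 1362.63 − 0.77(919) = 655
Equilibrium: Y = 655 + 0.77Y + 1241.58
0.23Y = 1896.58, so Y = 1896.58/0.23 = 8246

Y = 8246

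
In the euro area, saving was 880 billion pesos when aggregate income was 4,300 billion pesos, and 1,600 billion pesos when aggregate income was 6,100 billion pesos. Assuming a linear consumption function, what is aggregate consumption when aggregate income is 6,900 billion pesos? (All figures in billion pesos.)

MPS = ΔS/ΔY = (1600 − 880)/(6100 − 4300) = 720/1800 = 0.4
MPC = 1 − MPS = 0.6
Autonomous saving = 880 − 0.4(4300) = -840, so a = 840
C = 840 + 0.6(6900) = 840 + 4140 = 4980

C = 4980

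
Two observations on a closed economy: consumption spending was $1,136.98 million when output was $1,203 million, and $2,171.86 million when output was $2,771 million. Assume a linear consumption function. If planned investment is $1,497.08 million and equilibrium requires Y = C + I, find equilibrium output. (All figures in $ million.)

MPC = (2171.86 − 1136.98)/(2771 − 1203) = 1034.88/1568 = 0.66
a = 1136.98 − 0.66(1203) = 343
Equilibrium: Y = 343 + 0.66Y + 1497.08
0.34Y = 1840.08, so Y = 1840.08/0.34 = 5412

Y = 5412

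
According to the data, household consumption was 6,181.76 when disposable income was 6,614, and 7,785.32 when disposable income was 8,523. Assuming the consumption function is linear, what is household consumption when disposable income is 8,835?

C = 8047.4

MPC = (7785.32 − 6181.76)/(8523 − 6614) = 1603.56/1909 = 0.84
a = 6181.76 − 0.84(6614) = 6181.76 − 5555.76 = 626
C = 626 + 0.84(8835) = 626 + 7421.4 = 8047.4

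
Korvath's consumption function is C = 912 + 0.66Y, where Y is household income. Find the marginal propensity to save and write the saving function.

MPS = 0.34; S = -912 + 0.34Y

MPS = 1 − MPC = 1 − 0.66 = 0.34
S = Y − C = -912 + 0.34Y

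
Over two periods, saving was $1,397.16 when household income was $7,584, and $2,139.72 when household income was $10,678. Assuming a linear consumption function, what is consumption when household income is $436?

C = 754.36

MPS = ΔS/ΔY = (2139.72 − 1397.16)/(10678 − 7584) = 742.56/3094 = 0.24
MPC = 1 − MPS = 0.76
Autonomous saving = 1397.16 − 0.24(7584) = -423, so a = 423
C = 423 + 0.76(436) = 423 + 331.36 = 754.36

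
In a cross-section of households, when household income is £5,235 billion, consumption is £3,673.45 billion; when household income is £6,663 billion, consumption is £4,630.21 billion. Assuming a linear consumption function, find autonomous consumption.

a = 166

MPC = ΔC/ΔY = (4630.21 − 3673.45)/(6663 − 5235) = 956.76/1428 = 0.67
a = C − MPC·Y = 3673.45 − 0.67(5235) = 3673.45 − 3507.45 = 166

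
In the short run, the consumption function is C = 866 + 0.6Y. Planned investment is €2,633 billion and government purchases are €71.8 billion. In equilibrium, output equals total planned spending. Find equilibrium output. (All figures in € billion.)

Y = C + I + G = 866 + 0.6Y + 2633 + 71.8
Y − 0.6Y = 3570.8
0.4Y = 3570.8, so Y = 3570.8/0.4 = 8927

Y = 8927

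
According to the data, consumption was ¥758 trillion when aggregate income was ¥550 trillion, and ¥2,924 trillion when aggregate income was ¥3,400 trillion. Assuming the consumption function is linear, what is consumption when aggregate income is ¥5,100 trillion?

C = 4216

MPC = (2924 − 758)/(3400 − 550) = 2166/2850 = 0.76
a = 758 − 0.76(550) = 758 − 418 = 340
C = 340 + 0.76(5100) = 340 + 3876 = 4216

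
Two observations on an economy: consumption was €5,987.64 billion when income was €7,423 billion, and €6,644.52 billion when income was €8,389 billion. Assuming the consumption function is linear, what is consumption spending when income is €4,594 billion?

MPC = (6644.52 − 5987.64)/(8389 − 7423) = 656.88/966 = 0.68
a = 5987.64 − 0.68(7423) = 5987.64 − 5047.64 = 940
C = 940 + 0.68(4594) = 940 + 3123.92 = 4063.92

C = 4063.92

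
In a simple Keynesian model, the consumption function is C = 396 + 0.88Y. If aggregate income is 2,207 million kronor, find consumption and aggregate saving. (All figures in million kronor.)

C = 396 + 0.88(2207) = 396 + 1942.16 = 2338.16
S = Y − C = 2207 − 2338.16 = -131.16

C = 2338.16; S = -131.16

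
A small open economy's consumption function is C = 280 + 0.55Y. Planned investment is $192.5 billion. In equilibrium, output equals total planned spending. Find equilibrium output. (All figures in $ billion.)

Y = C + I = 280 + 0.55Y + 192.5
Y − 0.55Y = 472.5
0.45Y = 472.5, so Y = 472.5/0.45 = 1050

Y = 1050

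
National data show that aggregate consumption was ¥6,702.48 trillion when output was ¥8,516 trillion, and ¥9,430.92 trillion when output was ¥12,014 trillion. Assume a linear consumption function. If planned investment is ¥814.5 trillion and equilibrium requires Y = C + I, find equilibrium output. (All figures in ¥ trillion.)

MPC = (9430.92 − 6702.48)/(12014 − 8516) = 2728.44/3498 = 0.78
a = 6702.48 − 0.78(8516) = 60
Equilibrium: Y = 60 + 0.78Y + 814.5
0.22Y = 874.5, so Y = 874.5/0.22 = 3975

Y = 3975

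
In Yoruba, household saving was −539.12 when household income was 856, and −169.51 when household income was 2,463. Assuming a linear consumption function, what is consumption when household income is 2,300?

MPS = ΔS/ΔY = (-169.51 − (-539.12))/(2463 − 856) = 369.61/1607 = 0.23
MPC = 1 − MPS = 0.77
Autonomous saving = -539.12 − 0.23(856) = -736, so a = 736
C = 736 + 0.77(2300) = 736 + 1771 = 2507

C = 2507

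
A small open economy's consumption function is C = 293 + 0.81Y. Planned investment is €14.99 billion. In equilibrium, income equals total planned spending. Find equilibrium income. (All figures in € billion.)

Y = 1621

Y = C + I = 293 + 0.81Y + 14.99
Y − 0.81Y = 307.99
0.19Y = 307.99, so Y = 307.99/0.19 = 1621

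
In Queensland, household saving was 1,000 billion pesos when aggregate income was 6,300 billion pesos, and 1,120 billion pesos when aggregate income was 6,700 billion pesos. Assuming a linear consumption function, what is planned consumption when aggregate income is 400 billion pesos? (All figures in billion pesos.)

C = 1170

MPS = ΔS/ΔY = (1120 − 1000)/(6700 − 6300) = 120/400 = 0.3
MPC = 1 − MPS = 0.7
Autonomous saving = 1000 − 0.3(6300) = -890, so a = 890
C = 890 + 0.7(400) = 890 + 280 = 1170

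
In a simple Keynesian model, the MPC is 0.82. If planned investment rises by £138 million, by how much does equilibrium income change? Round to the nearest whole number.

The multiplier is 1/(1 − MPC) = 1/0.18.
ΔY = 138/0.18 = 766.67 ≈ 767

ΔY ≈ 767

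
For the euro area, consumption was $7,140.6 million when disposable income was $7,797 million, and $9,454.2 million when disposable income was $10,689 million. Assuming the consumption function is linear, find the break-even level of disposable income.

MPC = (9454.2 − 7140.6)/(10689 − 7797) = 2313.6/2892 = 0.8
a = 7140.6 − 0.8(7797) = 7140.6 − 6237.6 = 903
Break-even: Y = a/(1−MPC) = 903/0.2 = 4515

Y = 4515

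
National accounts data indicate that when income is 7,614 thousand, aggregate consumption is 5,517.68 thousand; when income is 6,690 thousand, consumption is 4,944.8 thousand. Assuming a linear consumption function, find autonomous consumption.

a = 797

MPC = ΔC/ΔY = (5517.68 − 4944.8)/(7614 − 6690) = 572.88/924 = 0.62
a = C − MPC·Y = 4944.8 − 0.62(6690) = 4944.8 − 4147.8 = 797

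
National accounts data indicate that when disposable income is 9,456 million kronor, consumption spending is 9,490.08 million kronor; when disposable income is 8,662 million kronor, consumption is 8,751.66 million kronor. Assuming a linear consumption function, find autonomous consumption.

MPC = ΔC/ΔY = (9490.08 − 8751.66)/(9456 − 8662) = 738.42/794 = 0.93
a = C − MPC·Y = 8751.66 − 0.93(8662) = 8751.66 − 8055.66 = 696

a = 696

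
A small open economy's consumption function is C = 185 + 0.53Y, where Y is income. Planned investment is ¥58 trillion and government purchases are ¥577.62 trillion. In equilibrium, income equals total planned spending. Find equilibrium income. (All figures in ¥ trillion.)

Y = C + I + G = 185 + 0.53Y + 58 + 577.62
Y − 0.53Y = 820.62
0.47Y = 820.62, so Y = 820.62/0.47 = 1746

Y = 1746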